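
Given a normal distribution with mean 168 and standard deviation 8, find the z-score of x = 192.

3

Step 1: Recall the z-score formula: z = (x - mu) / sigma
Step 2: Substitute values: z = (192 - 168) / 8
Step 3: z = 24 / 8 = 3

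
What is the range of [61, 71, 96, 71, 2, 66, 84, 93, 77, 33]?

94

Step 1: Identify the maximum value: max = 96
Step 2: Identify the minimum value: min = 2
Step 3: Range = max - min = 96 - 2 = 94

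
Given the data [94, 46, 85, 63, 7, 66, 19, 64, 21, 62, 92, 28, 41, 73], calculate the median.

62.5

Step 1: Sort the data in ascending order: [7, 19, 21, 28, 41, 46, 62, 63, 64, 66, 73, 85, 92, 94]
Step 2: The number of values is n = 14.
Step 3: Since n is even, the median is the average of positions 7 and 8:
  Median = (62 + 63) / 2 = 62.5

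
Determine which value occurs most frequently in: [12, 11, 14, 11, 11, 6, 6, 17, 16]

11

Step 1: Count the frequency of each value:
  6: appears 2 time(s)
  11: appears 3 time(s)
  12: appears 1 time(s)
  14: appears 1 time(s)
  16: appears 1 time(s)
  17: appears 1 time(s)
Step 2: The value 11 appears most frequently (3 times).
Step 3: Mode = 11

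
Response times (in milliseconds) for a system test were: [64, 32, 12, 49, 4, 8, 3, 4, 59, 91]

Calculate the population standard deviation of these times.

29.8402

Step 1: Compute the mean: 32.6
Step 2: Sum of squared deviations from the mean: 8904.4
Step 3: Population variance = 8904.4 / 10 = 890.44
Step 4: Standard deviation = sqrt(890.44) = 29.8402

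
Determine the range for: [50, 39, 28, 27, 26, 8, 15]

42

Step 1: Identify the maximum value: max = 50
Step 2: Identify the minimum value: min = 8
Step 3: Range = max - min = 50 - 8 = 42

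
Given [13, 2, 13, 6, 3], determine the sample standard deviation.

5.3198

Step 1: Compute the mean: 7.4
Step 2: Sum of squared deviations from the mean: 113.2
Step 3: Sample variance = 113.2 / 4 = 28.3
Step 4: Standard deviation = sqrt(28.3) = 5.3198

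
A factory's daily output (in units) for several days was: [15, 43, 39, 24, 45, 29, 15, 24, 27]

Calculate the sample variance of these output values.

124.75

Step 1: Compute the mean: (15 + 43 + 39 + 24 + 45 + 29 + 15 + 24 + 27) / 9 = 29
Step 2: Compute squared deviations from the mean:
  (15 - 29)^2 = 196
  (43 - 29)^2 = 196
  (39 - 29)^2 = 100
  (24 - 29)^2 = 25
  (45 - 29)^2 = 256
  (29 - 29)^2 = 0
  (15 - 29)^2 = 196
  (24 - 29)^2 = 25
  (27 - 29)^2 = 4
Step 3: Sum of squared deviations = 998
Step 4: Sample variance = 998 / 8 = 124.75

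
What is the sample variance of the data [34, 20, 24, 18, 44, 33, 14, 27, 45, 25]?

110.0444

Step 1: Compute the mean: (34 + 20 + 24 + 18 + 44 + 33 + 14 + 27 + 45 + 25) / 10 = 28.4
Step 2: Compute squared deviations from the mean:
  (34 - 28.4)^2 = 31.36
  (20 - 28.4)^2 = 70.56
  (24 - 28.4)^2 = 19.36
  (18 - 28.4)^2 = 108.16
  (44 - 28.4)^2 = 243.36
  (33 - 28.4)^2 = 21.16
  (14 - 28.4)^2 = 207.36
  (27 - 28.4)^2 = 1.96
  (45 - 28.4)^2 = 275.56
  (25 - 28.4)^2 = 11.56
Step 3: Sum of squared deviations = 990.4
Step 4: Sample variance = 990.4 / 9 = 110.0444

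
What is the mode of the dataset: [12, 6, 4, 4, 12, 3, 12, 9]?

12

Step 1: Count the frequency of each value:
  3: appears 1 time(s)
  4: appears 2 time(s)
  6: appears 1 time(s)
  9: appears 1 time(s)
  12: appears 3 time(s)
Step 2: The value 12 appears most frequently (3 times).
Step 3: Mode = 12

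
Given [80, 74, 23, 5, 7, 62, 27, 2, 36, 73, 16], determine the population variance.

820.5124

Step 1: Compute the mean: (80 + 74 + 23 + 5 + 7 + 62 + 27 + 2 + 36 + 73 + 16) / 11 = 36.8182
Step 2: Compute squared deviations from the mean:
  (80 - 36.8182)^2 = 1864.6694
  (74 - 36.8182)^2 = 1382.4876
  (23 - 36.8182)^2 = 190.9421
  (5 - 36.8182)^2 = 1012.3967
  (7 - 36.8182)^2 = 889.124
  (62 - 36.8182)^2 = 634.124
  (27 - 36.8182)^2 = 96.3967
  (2 - 36.8182)^2 = 1212.3058
  (36 - 36.8182)^2 = 0.6694
  (73 - 36.8182)^2 = 1309.124
  (16 - 36.8182)^2 = 433.3967
Step 3: Sum of squared deviations = 9025.6364
Step 4: Population variance = 9025.6364 / 11 = 820.5124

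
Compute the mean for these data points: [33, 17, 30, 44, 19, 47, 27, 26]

30.375

Step 1: Sum all values: 33 + 17 + 30 + 44 + 19 + 47 + 27 + 26 = 243
Step 2: Count the number of values: n = 8
Step 3: Mean = sum / n = 243 / 8 = 30.375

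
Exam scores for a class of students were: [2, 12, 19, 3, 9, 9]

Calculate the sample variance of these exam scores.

38.8

Step 1: Compute the mean: (2 + 12 + 19 + 3 + 9 + 9) / 6 = 9
Step 2: Compute squared deviations from the mean:
  (2 - 9)^2 = 49
  (12 - 9)^2 = 9
  (19 - 9)^2 = 100
  (3 - 9)^2 = 36
  (9 - 9)^2 = 0
  (9 - 9)^2 = 0
Step 3: Sum of squared deviations = 194
Step 4: Sample variance = 194 / 5 = 38.8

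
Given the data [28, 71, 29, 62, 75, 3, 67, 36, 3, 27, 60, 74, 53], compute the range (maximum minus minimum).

72

Step 1: Identify the maximum value: max = 75
Step 2: Identify the minimum value: min = 3
Step 3: Range = max - min = 75 - 3 = 72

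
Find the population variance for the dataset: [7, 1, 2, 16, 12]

33.04

Step 1: Compute the mean: (7 + 1 + 2 + 16 + 12) / 5 = 7.6
Step 2: Compute squared deviations from the mean:
  (7 - 7.6)^2 = 0.36
  (1 - 7.6)^2 = 43.56
  (2 - 7.6)^2 = 31.36
  (16 - 7.6)^2 = 70.56
  (12 - 7.6)^2 = 19.36
Step 3: Sum of squared deviations = 165.2
Step 4: Population variance = 165.2 / 5 = 33.04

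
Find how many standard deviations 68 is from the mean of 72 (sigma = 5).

-0.8

Step 1: Recall the z-score formula: z = (x - mu) / sigma
Step 2: Substitute values: z = (68 - 72) / 5
Step 3: z = -4 / 5 = -0.8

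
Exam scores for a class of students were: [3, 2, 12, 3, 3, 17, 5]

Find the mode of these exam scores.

3

Step 1: Count the frequency of each value:
  2: appears 1 time(s)
  3: appears 3 time(s)
  5: appears 1 time(s)
  12: appears 1 time(s)
  17: appears 1 time(s)
Step 2: The value 3 appears most frequently (3 times).
Step 3: Mode = 3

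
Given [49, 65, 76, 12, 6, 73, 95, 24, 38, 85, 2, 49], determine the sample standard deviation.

31.8086

Step 1: Compute the mean: 47.8333
Step 2: Sum of squared deviations from the mean: 11129.6667
Step 3: Sample variance = 11129.6667 / 11 = 1011.7879
Step 4: Standard deviation = sqrt(1011.7879) = 31.8086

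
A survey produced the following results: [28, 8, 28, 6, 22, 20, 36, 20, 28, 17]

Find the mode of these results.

28

Step 1: Count the frequency of each value:
  6: appears 1 time(s)
  8: appears 1 time(s)
  17: appears 1 time(s)
  20: appears 2 time(s)
  22: appears 1 time(s)
  28: appears 3 time(s)
  36: appears 1 time(s)
Step 2: The value 28 appears most frequently (3 times).
Step 3: Mode = 28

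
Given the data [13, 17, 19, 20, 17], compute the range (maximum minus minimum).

7

Step 1: Identify the maximum value: max = 20
Step 2: Identify the minimum value: min = 13
Step 3: Range = max - min = 20 - 13 = 7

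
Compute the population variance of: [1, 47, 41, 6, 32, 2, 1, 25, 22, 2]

286.49

Step 1: Compute the mean: (1 + 47 + 41 + 6 + 32 + 2 + 1 + 25 + 22 + 2) / 10 = 17.9
Step 2: Compute squared deviations from the mean:
  (1 - 17.9)^2 = 285.61
  (47 - 17.9)^2 = 846.81
  (41 - 17.9)^2 = 533.61
  (6 - 17.9)^2 = 141.61
  (32 - 17.9)^2 = 198.81
  (2 - 17.9)^2 = 252.81
  (1 - 17.9)^2 = 285.61
  (25 - 17.9)^2 = 50.41
  (22 - 17.9)^2 = 16.81
  (2 - 17.9)^2 = 252.81
Step 3: Sum of squared deviations = 2864.9
Step 4: Population variance = 2864.9 / 10 = 286.49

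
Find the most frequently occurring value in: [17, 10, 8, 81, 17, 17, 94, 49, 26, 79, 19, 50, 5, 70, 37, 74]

17

Step 1: Count the frequency of each value:
  5: appears 1 time(s)
  8: appears 1 time(s)
  10: appears 1 time(s)
  17: appears 3 time(s)
  19: appears 1 time(s)
  26: appears 1 time(s)
  37: appears 1 time(s)
  49: appears 1 time(s)
  50: appears 1 time(s)
  70: appears 1 time(s)
  74: appears 1 time(s)
  79: appears 1 time(s)
  81: appears 1 time(s)
  94: appears 1 time(s)
Step 2: The value 17 appears most frequently (3 times).
Step 3: Mode = 17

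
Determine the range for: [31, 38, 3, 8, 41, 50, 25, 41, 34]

47

Step 1: Identify the maximum value: max = 50
Step 2: Identify the minimum value: min = 3
Step 3: Range = max - min = 50 - 3 = 47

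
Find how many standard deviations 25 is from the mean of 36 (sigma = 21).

-0.5238

Step 1: Recall the z-score formula: z = (x - mu) / sigma
Step 2: Substitute values: z = (25 - 36) / 21
Step 3: z = -11 / 21 = -0.5238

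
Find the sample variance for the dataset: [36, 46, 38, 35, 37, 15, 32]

89.8095

Step 1: Compute the mean: (36 + 46 + 38 + 35 + 37 + 15 + 32) / 7 = 34.1429
Step 2: Compute squared deviations from the mean:
  (36 - 34.1429)^2 = 3.449
  (46 - 34.1429)^2 = 140.5918
  (38 - 34.1429)^2 = 14.8776
  (35 - 34.1429)^2 = 0.7347
  (37 - 34.1429)^2 = 8.1633
  (15 - 34.1429)^2 = 366.449
  (32 - 34.1429)^2 = 4.5918
Step 3: Sum of squared deviations = 538.8571
Step 4: Sample variance = 538.8571 / 6 = 89.8095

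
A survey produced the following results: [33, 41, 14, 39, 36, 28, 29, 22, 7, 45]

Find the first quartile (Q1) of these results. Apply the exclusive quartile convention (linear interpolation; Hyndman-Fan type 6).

20

Step 1: Sort the data: [7, 14, 22, 28, 29, 33, 36, 39, 41, 45]
Step 2: n = 10
Step 3: Using the exclusive quartile method:
  Q1 = 20
  Q2 (median) = 31
  Q3 = 39.5
  IQR = Q3 - Q1 = 39.5 - 20 = 19.5
Step 4: Q1 = 20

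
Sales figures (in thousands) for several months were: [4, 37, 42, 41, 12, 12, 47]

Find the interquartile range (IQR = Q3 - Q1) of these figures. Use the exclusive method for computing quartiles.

30

Step 1: Sort the data: [4, 12, 12, 37, 41, 42, 47]
Step 2: n = 7
Step 3: Using the exclusive quartile method:
  Q1 = 12
  Q2 (median) = 37
  Q3 = 42
  IQR = Q3 - Q1 = 42 - 12 = 30
Step 4: IQR = 30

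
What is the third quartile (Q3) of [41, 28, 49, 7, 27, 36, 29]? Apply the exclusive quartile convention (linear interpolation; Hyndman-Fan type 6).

41

Step 1: Sort the data: [7, 27, 28, 29, 36, 41, 49]
Step 2: n = 7
Step 3: Using the exclusive quartile method:
  Q1 = 27
  Q2 (median) = 29
  Q3 = 41
  IQR = Q3 - Q1 = 41 - 27 = 14
Step 4: Q3 = 41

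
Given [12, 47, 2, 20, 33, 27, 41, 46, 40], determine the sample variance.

248.9444

Step 1: Compute the mean: (12 + 47 + 2 + 20 + 33 + 27 + 41 + 46 + 40) / 9 = 29.7778
Step 2: Compute squared deviations from the mean:
  (12 - 29.7778)^2 = 316.0494
  (47 - 29.7778)^2 = 296.6049
  (2 - 29.7778)^2 = 771.6049
  (20 - 29.7778)^2 = 95.6049
  (33 - 29.7778)^2 = 10.3827
  (27 - 29.7778)^2 = 7.716
  (41 - 29.7778)^2 = 125.9383
  (46 - 29.7778)^2 = 263.1605
  (40 - 29.7778)^2 = 104.4938
Step 3: Sum of squared deviations = 1991.5556
Step 4: Sample variance = 1991.5556 / 8 = 248.9444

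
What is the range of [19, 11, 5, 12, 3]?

16

Step 1: Identify the maximum value: max = 19
Step 2: Identify the minimum value: min = 3
Step 3: Range = max - min = 19 - 3 = 16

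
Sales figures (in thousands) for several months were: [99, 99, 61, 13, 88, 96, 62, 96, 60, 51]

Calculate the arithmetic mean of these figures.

72.5

Step 1: Sum all values: 99 + 99 + 61 + 13 + 88 + 96 + 62 + 96 + 60 + 51 = 725
Step 2: Count the number of values: n = 10
Step 3: Mean = sum / n = 725 / 10 = 72.5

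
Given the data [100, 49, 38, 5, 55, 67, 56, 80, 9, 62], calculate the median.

55.5

Step 1: Sort the data in ascending order: [5, 9, 38, 49, 55, 56, 62, 67, 80, 100]
Step 2: The number of values is n = 10.
Step 3: Since n is even, the median is the average of positions 5 and 6:
  Median = (55 + 56) / 2 = 55.5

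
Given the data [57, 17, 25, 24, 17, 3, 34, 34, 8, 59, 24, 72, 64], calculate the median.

25

Step 1: Sort the data in ascending order: [3, 8, 17, 17, 24, 24, 25, 34, 34, 57, 59, 64, 72]
Step 2: The number of values is n = 13.
Step 3: Since n is odd, the median is the middle value at position 7: 25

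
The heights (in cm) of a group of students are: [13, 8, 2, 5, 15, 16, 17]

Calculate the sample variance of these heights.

34.4762

Step 1: Compute the mean: (13 + 8 + 2 + 5 + 15 + 16 + 17) / 7 = 10.8571
Step 2: Compute squared deviations from the mean:
  (13 - 10.8571)^2 = 4.5918
  (8 - 10.8571)^2 = 8.1633
  (2 - 10.8571)^2 = 78.449
  (5 - 10.8571)^2 = 34.3061
  (15 - 10.8571)^2 = 17.1633
  (16 - 10.8571)^2 = 26.449
  (17 - 10.8571)^2 = 37.7347
Step 3: Sum of squared deviations = 206.8571
Step 4: Sample variance = 206.8571 / 6 = 34.4762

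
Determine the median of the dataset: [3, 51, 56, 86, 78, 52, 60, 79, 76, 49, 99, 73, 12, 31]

58

Step 1: Sort the data in ascending order: [3, 12, 31, 49, 51, 52, 56, 60, 73, 76, 78, 79, 86, 99]
Step 2: The number of values is n = 14.
Step 3: Since n is even, the median is the average of positions 7 and 8:
  Median = (56 + 60) / 2 = 58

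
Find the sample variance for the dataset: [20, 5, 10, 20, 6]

54.2

Step 1: Compute the mean: (20 + 5 + 10 + 20 + 6) / 5 = 12.2
Step 2: Compute squared deviations from the mean:
  (20 - 12.2)^2 = 60.84
  (5 - 12.2)^2 = 51.84
  (10 - 12.2)^2 = 4.84
  (20 - 12.2)^2 = 60.84
  (6 - 12.2)^2 = 38.44
Step 3: Sum of squared deviations = 216.8
Step 4: Sample variance = 216.8 / 4 = 54.2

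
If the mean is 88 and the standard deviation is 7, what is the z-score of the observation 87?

-0.1429

Step 1: Recall the z-score formula: z = (x - mu) / sigma
Step 2: Substitute values: z = (87 - 88) / 7
Step 3: z = -1 / 7 = -0.1429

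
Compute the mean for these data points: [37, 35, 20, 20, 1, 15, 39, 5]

21.5

Step 1: Sum all values: 37 + 35 + 20 + 20 + 1 + 15 + 39 + 5 = 172
Step 2: Count the number of values: n = 8
Step 3: Mean = sum / n = 172 / 8 = 21.5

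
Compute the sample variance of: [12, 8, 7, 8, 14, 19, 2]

30.3333

Step 1: Compute the mean: (12 + 8 + 7 + 8 + 14 + 19 + 2) / 7 = 10
Step 2: Compute squared deviations from the mean:
  (12 - 10)^2 = 4
  (8 - 10)^2 = 4
  (7 - 10)^2 = 9
  (8 - 10)^2 = 4
  (14 - 10)^2 = 16
  (19 - 10)^2 = 81
  (2 - 10)^2 = 64
Step 3: Sum of squared deviations = 182
Step 4: Sample variance = 182 / 6 = 30.3333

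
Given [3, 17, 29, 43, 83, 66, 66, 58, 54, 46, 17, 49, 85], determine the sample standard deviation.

25.3494

Step 1: Compute the mean: 47.3846
Step 2: Sum of squared deviations from the mean: 7711.0769
Step 3: Sample variance = 7711.0769 / 12 = 642.5897
Step 4: Standard deviation = sqrt(642.5897) = 25.3494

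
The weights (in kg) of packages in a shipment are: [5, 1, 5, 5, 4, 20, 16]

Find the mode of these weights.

5

Step 1: Count the frequency of each value:
  1: appears 1 time(s)
  4: appears 1 time(s)
  5: appears 3 time(s)
  16: appears 1 time(s)
  20: appears 1 time(s)
Step 2: The value 5 appears most frequently (3 times).
Step 3: Mode = 5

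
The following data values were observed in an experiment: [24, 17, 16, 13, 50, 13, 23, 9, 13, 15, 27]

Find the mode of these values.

13

Step 1: Count the frequency of each value:
  9: appears 1 time(s)
  13: appears 3 time(s)
  15: appears 1 time(s)
  16: appears 1 time(s)
  17: appears 1 time(s)
  23: appears 1 time(s)
  24: appears 1 time(s)
  27: appears 1 time(s)
  50: appears 1 time(s)
Step 2: The value 13 appears most frequently (3 times).
Step 3: Mode = 13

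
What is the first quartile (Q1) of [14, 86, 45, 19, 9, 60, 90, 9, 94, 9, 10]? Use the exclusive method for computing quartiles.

9

Step 1: Sort the data: [9, 9, 9, 10, 14, 19, 45, 60, 86, 90, 94]
Step 2: n = 11
Step 3: Using the exclusive quartile method:
  Q1 = 9
  Q2 (median) = 19
  Q3 = 86
  IQR = Q3 - Q1 = 86 - 9 = 77
Step 4: Q1 = 9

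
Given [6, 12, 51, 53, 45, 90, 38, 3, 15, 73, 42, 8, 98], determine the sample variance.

1018.2436

Step 1: Compute the mean: (6 + 12 + 51 + 53 + 45 + 90 + 38 + 3 + 15 + 73 + 42 + 8 + 98) / 13 = 41.0769
Step 2: Compute squared deviations from the mean:
  (6 - 41.0769)^2 = 1230.3905
  (12 - 41.0769)^2 = 845.4675
  (51 - 41.0769)^2 = 98.4675
  (53 - 41.0769)^2 = 142.1598
  (45 - 41.0769)^2 = 15.3905
  (90 - 41.0769)^2 = 2393.4675
  (38 - 41.0769)^2 = 9.4675
  (3 - 41.0769)^2 = 1449.8521
  (15 - 41.0769)^2 = 680.0059
  (73 - 41.0769)^2 = 1019.0828
  (42 - 41.0769)^2 = 0.8521
  (8 - 41.0769)^2 = 1094.0828
  (98 - 41.0769)^2 = 3240.2367
Step 3: Sum of squared deviations = 12218.9231
Step 4: Sample variance = 12218.9231 / 12 = 1018.2436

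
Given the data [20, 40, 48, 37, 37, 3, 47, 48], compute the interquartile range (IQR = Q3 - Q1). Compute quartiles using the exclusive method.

23.5

Step 1: Sort the data: [3, 20, 37, 37, 40, 47, 48, 48]
Step 2: n = 8
Step 3: Using the exclusive quartile method:
  Q1 = 24.25
  Q2 (median) = 38.5
  Q3 = 47.75
  IQR = Q3 - Q1 = 47.75 - 24.25 = 23.5
Step 4: IQR = 23.5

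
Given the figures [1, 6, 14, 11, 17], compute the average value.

9.8

Step 1: Sum all values: 1 + 6 + 14 + 11 + 17 = 49
Step 2: Count the number of values: n = 5
Step 3: Mean = sum / n = 49 / 5 = 9.8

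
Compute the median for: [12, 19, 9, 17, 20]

17

Step 1: Sort the data in ascending order: [9, 12, 17, 19, 20]
Step 2: The number of values is n = 5.
Step 3: Since n is odd, the median is the middle value at position 3: 17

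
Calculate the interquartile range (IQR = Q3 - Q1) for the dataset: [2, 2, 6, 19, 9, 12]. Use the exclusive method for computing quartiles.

11.75

Step 1: Sort the data: [2, 2, 6, 9, 12, 19]
Step 2: n = 6
Step 3: Using the exclusive quartile method:
  Q1 = 2
  Q2 (median) = 7.5
  Q3 = 13.75
  IQR = Q3 - Q1 = 13.75 - 2 = 11.75
Step 4: IQR = 11.75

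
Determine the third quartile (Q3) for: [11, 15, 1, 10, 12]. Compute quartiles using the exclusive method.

13.5

Step 1: Sort the data: [1, 10, 11, 12, 15]
Step 2: n = 5
Step 3: Using the exclusive quartile method:
  Q1 = 5.5
  Q2 (median) = 11
  Q3 = 13.5
  IQR = Q3 - Q1 = 13.5 - 5.5 = 8
Step 4: Q3 = 13.5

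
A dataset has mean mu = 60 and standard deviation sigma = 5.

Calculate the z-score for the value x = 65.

1

Step 1: Recall the z-score formula: z = (x - mu) / sigma
Step 2: Substitute values: z = (65 - 60) / 5
Step 3: z = 5 / 5 = 1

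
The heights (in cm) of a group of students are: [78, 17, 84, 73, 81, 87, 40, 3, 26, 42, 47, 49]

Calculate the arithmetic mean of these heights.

52.25

Step 1: Sum all values: 78 + 17 + 84 + 73 + 81 + 87 + 40 + 3 + 26 + 42 + 47 + 49 = 627
Step 2: Count the number of values: n = 12
Step 3: Mean = sum / n = 627 / 12 = 52.25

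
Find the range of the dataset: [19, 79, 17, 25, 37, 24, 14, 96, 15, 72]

82

Step 1: Identify the maximum value: max = 96
Step 2: Identify the minimum value: min = 14
Step 3: Range = max - min = 96 - 14 = 82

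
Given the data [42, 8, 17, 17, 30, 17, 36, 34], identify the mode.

17

Step 1: Count the frequency of each value:
  8: appears 1 time(s)
  17: appears 3 time(s)
  30: appears 1 time(s)
  34: appears 1 time(s)
  36: appears 1 time(s)
  42: appears 1 time(s)
Step 2: The value 17 appears most frequently (3 times).
Step 3: Mode = 17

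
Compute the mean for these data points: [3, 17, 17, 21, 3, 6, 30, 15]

14

Step 1: Sum all values: 3 + 17 + 17 + 21 + 3 + 6 + 30 + 15 = 112
Step 2: Count the number of values: n = 8
Step 3: Mean = sum / n = 112 / 8 = 14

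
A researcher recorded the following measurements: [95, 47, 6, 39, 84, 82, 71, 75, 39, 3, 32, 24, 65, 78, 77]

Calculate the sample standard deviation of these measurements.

29.4057

Step 1: Compute the mean: 54.4667
Step 2: Sum of squared deviations from the mean: 12105.7333
Step 3: Sample variance = 12105.7333 / 14 = 864.6952
Step 4: Standard deviation = sqrt(864.6952) = 29.4057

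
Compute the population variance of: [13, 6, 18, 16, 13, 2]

31.2222

Step 1: Compute the mean: (13 + 6 + 18 + 16 + 13 + 2) / 6 = 11.3333
Step 2: Compute squared deviations from the mean:
  (13 - 11.3333)^2 = 2.7778
  (6 - 11.3333)^2 = 28.4444
  (18 - 11.3333)^2 = 44.4444
  (16 - 11.3333)^2 = 21.7778
  (13 - 11.3333)^2 = 2.7778
  (2 - 11.3333)^2 = 87.1111
Step 3: Sum of squared deviations = 187.3333
Step 4: Population variance = 187.3333 / 6 = 31.2222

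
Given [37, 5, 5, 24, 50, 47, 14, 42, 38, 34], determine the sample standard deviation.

16.6747

Step 1: Compute the mean: 29.6
Step 2: Sum of squared deviations from the mean: 2502.4
Step 3: Sample variance = 2502.4 / 9 = 278.0444
Step 4: Standard deviation = sqrt(278.0444) = 16.6747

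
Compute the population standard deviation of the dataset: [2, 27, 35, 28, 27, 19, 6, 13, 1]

11.852

Step 1: Compute the mean: 17.5556
Step 2: Sum of squared deviations from the mean: 1264.2222
Step 3: Population variance = 1264.2222 / 9 = 140.4691
Step 4: Standard deviation = sqrt(140.4691) = 11.852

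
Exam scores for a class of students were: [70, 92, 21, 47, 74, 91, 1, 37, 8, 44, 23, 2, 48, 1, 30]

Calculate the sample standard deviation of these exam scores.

31.3402

Step 1: Compute the mean: 39.2667
Step 2: Sum of squared deviations from the mean: 13750.9333
Step 3: Sample variance = 13750.9333 / 14 = 982.2095
Step 4: Standard deviation = sqrt(982.2095) = 31.3402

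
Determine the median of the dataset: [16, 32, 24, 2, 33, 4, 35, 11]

20

Step 1: Sort the data in ascending order: [2, 4, 11, 16, 24, 32, 33, 35]
Step 2: The number of values is n = 8.
Step 3: Since n is even, the median is the average of positions 4 and 5:
  Median = (16 + 24) / 2 = 20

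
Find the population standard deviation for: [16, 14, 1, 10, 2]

6.1188

Step 1: Compute the mean: 8.6
Step 2: Sum of squared deviations from the mean: 187.2
Step 3: Population variance = 187.2 / 5 = 37.44
Step 4: Standard deviation = sqrt(37.44) = 6.1188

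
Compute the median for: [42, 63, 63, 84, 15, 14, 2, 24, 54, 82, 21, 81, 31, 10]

36.5

Step 1: Sort the data in ascending order: [2, 10, 14, 15, 21, 24, 31, 42, 54, 63, 63, 81, 82, 84]
Step 2: The number of values is n = 14.
Step 3: Since n is even, the median is the average of positions 7 and 8:
  Median = (31 + 42) / 2 = 36.5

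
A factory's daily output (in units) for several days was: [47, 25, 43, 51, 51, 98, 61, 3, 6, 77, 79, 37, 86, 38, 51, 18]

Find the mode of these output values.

51

Step 1: Count the frequency of each value:
  3: appears 1 time(s)
  6: appears 1 time(s)
  18: appears 1 time(s)
  25: appears 1 time(s)
  37: appears 1 time(s)
  38: appears 1 time(s)
  43: appears 1 time(s)
  47: appears 1 time(s)
  51: appears 3 time(s)
  61: appears 1 time(s)
  77: appears 1 time(s)
  79: appears 1 time(s)
  86: appears 1 time(s)
  98: appears 1 time(s)
Step 2: The value 51 appears most frequently (3 times).
Step 3: Mode = 51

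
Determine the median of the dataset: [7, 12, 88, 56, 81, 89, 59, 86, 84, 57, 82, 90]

81.5

Step 1: Sort the data in ascending order: [7, 12, 56, 57, 59, 81, 82, 84, 86, 88, 89, 90]
Step 2: The number of values is n = 12.
Step 3: Since n is even, the median is the average of positions 6 and 7:
  Median = (81 + 82) / 2 = 81.5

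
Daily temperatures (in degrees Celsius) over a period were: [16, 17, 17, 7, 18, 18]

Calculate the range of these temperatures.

11

Step 1: Identify the maximum value: max = 18
Step 2: Identify the minimum value: min = 7
Step 3: Range = max - min = 18 - 7 = 11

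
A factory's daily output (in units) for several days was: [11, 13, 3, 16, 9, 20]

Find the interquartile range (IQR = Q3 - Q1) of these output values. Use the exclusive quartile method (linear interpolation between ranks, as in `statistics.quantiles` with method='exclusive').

9.5

Step 1: Sort the data: [3, 9, 11, 13, 16, 20]
Step 2: n = 6
Step 3: Using the exclusive quartile method:
  Q1 = 7.5
  Q2 (median) = 12
  Q3 = 17
  IQR = Q3 - Q1 = 17 - 7.5 = 9.5
Step 4: IQR = 9.5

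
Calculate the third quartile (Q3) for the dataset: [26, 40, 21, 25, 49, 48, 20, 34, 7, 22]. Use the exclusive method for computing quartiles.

42

Step 1: Sort the data: [7, 20, 21, 22, 25, 26, 34, 40, 48, 49]
Step 2: n = 10
Step 3: Using the exclusive quartile method:
  Q1 = 20.75
  Q2 (median) = 25.5
  Q3 = 42
  IQR = Q3 - Q1 = 42 - 20.75 = 21.25
Step 4: Q3 = 42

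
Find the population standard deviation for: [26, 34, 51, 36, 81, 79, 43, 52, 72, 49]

18.2102

Step 1: Compute the mean: 52.3
Step 2: Sum of squared deviations from the mean: 3316.1
Step 3: Population variance = 3316.1 / 10 = 331.61
Step 4: Standard deviation = sqrt(331.61) = 18.2102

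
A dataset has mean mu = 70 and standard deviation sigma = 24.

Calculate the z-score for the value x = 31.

-1.625

Step 1: Recall the z-score formula: z = (x - mu) / sigma
Step 2: Substitute values: z = (31 - 70) / 24
Step 3: z = -39 / 24 = -1.625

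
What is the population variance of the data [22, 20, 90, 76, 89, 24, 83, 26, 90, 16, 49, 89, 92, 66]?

919.6735

Step 1: Compute the mean: (22 + 20 + 90 + 76 + 89 + 24 + 83 + 26 + 90 + 16 + 49 + 89 + 92 + 66) / 14 = 59.4286
Step 2: Compute squared deviations from the mean:
  (22 - 59.4286)^2 = 1400.898
  (20 - 59.4286)^2 = 1554.6122
  (90 - 59.4286)^2 = 934.6122
  (76 - 59.4286)^2 = 274.6122
  (89 - 59.4286)^2 = 874.4694
  (24 - 59.4286)^2 = 1255.1837
  (83 - 59.4286)^2 = 555.6122
  (26 - 59.4286)^2 = 1117.4694
  (90 - 59.4286)^2 = 934.6122
  (16 - 59.4286)^2 = 1886.0408
  (49 - 59.4286)^2 = 108.7551
  (89 - 59.4286)^2 = 874.4694
  (92 - 59.4286)^2 = 1060.898
  (66 - 59.4286)^2 = 43.1837
Step 3: Sum of squared deviations = 12875.4286
Step 4: Population variance = 12875.4286 / 14 = 919.6735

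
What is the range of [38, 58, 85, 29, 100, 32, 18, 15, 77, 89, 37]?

85

Step 1: Identify the maximum value: max = 100
Step 2: Identify the minimum value: min = 15
Step 3: Range = max - min = 100 - 15 = 85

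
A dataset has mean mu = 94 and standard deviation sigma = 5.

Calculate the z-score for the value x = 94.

0

Step 1: Recall the z-score formula: z = (x - mu) / sigma
Step 2: Substitute values: z = (94 - 94) / 5
Step 3: z = 0 / 5 = 0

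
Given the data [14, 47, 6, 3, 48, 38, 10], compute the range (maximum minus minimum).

45

Step 1: Identify the maximum value: max = 48
Step 2: Identify the minimum value: min = 3
Step 3: Range = max - min = 48 - 3 = 45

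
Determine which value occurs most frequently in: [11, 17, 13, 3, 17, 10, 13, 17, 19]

17

Step 1: Count the frequency of each value:
  3: appears 1 time(s)
  10: appears 1 time(s)
  11: appears 1 time(s)
  13: appears 2 time(s)
  17: appears 3 time(s)
  19: appears 1 time(s)
Step 2: The value 17 appears most frequently (3 times).
Step 3: Mode = 17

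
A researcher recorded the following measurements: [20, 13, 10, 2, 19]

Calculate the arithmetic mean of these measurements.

12.8

Step 1: Sum all values: 20 + 13 + 10 + 2 + 19 = 64
Step 2: Count the number of values: n = 5
Step 3: Mean = sum / n = 64 / 5 = 12.8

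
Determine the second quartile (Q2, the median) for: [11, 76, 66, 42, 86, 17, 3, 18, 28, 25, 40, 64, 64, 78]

41

Step 1: Sort the data: [3, 11, 17, 18, 25, 28, 40, 42, 64, 64, 66, 76, 78, 86]
Step 2: n = 14
Step 3: Q2 is the median. Since n is even, it is the average of the values at positions 7 and 8:
  Q2 = (40 + 42) / 2 = 41
Step 4: Q2 = 41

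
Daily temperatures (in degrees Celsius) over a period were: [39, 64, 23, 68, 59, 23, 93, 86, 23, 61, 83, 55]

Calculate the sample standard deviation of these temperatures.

24.854

Step 1: Compute the mean: 56.4167
Step 2: Sum of squared deviations from the mean: 6794.9167
Step 3: Sample variance = 6794.9167 / 11 = 617.7197
Step 4: Standard deviation = sqrt(617.7197) = 24.854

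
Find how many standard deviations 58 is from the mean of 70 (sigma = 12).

-1

Step 1: Recall the z-score formula: z = (x - mu) / sigma
Step 2: Substitute values: z = (58 - 70) / 12
Step 3: z = -12 / 12 = -1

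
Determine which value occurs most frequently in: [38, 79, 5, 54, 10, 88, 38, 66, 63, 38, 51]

38

Step 1: Count the frequency of each value:
  5: appears 1 time(s)
  10: appears 1 time(s)
  38: appears 3 time(s)
  51: appears 1 time(s)
  54: appears 1 time(s)
  63: appears 1 time(s)
  66: appears 1 time(s)
  79: appears 1 time(s)
  88: appears 1 time(s)
Step 2: The value 38 appears most frequently (3 times).
Step 3: Mode = 38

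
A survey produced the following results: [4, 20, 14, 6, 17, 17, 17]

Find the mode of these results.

17

Step 1: Count the frequency of each value:
  4: appears 1 time(s)
  6: appears 1 time(s)
  14: appears 1 time(s)
  17: appears 3 time(s)
  20: appears 1 time(s)
Step 2: The value 17 appears most frequently (3 times).
Step 3: Mode = 17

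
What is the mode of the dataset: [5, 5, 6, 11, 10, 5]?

5

Step 1: Count the frequency of each value:
  5: appears 3 time(s)
  6: appears 1 time(s)
  10: appears 1 time(s)
  11: appears 1 time(s)
Step 2: The value 5 appears most frequently (3 times).
Step 3: Mode = 5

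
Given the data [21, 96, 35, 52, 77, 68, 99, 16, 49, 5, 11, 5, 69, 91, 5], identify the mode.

5

Step 1: Count the frequency of each value:
  5: appears 3 time(s)
  11: appears 1 time(s)
  16: appears 1 time(s)
  21: appears 1 time(s)
  35: appears 1 time(s)
  49: appears 1 time(s)
  52: appears 1 time(s)
  68: appears 1 time(s)
  69: appears 1 time(s)
  77: appears 1 time(s)
  91: appears 1 time(s)
  96: appears 1 time(s)
  99: appears 1 time(s)
Step 2: The value 5 appears most frequently (3 times).
Step 3: Mode = 5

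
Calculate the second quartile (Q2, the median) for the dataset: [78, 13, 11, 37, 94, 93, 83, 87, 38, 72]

75

Step 1: Sort the data: [11, 13, 37, 38, 72, 78, 83, 87, 93, 94]
Step 2: n = 10
Step 3: Q2 is the median. Since n is even, it is the average of the values at positions 5 and 6:
  Q2 = (72 + 78) / 2 = 75
Step 4: Q2 = 75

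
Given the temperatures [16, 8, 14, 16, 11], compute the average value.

13

Step 1: Sum all values: 16 + 8 + 14 + 16 + 11 = 65
Step 2: Count the number of values: n = 5
Step 3: Mean = sum / n = 65 / 5 = 13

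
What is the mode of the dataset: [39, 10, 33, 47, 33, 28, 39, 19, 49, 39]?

39

Step 1: Count the frequency of each value:
  10: appears 1 time(s)
  19: appears 1 time(s)
  28: appears 1 time(s)
  33: appears 2 time(s)
  39: appears 3 time(s)
  47: appears 1 time(s)
  49: appears 1 time(s)
Step 2: The value 39 appears most frequently (3 times).
Step 3: Mode = 39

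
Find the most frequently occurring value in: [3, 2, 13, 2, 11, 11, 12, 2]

2

Step 1: Count the frequency of each value:
  2: appears 3 time(s)
  3: appears 1 time(s)
  11: appears 2 time(s)
  12: appears 1 time(s)
  13: appears 1 time(s)
Step 2: The value 2 appears most frequently (3 times).
Step 3: Mode = 2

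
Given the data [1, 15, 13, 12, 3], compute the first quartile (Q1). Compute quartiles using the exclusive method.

2

Step 1: Sort the data: [1, 3, 12, 13, 15]
Step 2: n = 5
Step 3: Using the exclusive quartile method:
  Q1 = 2
  Q2 (median) = 12
  Q3 = 14
  IQR = Q3 - Q1 = 14 - 2 = 12
Step 4: Q1 = 2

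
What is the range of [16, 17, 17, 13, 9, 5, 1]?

16

Step 1: Identify the maximum value: max = 17
Step 2: Identify the minimum value: min = 1
Step 3: Range = max - min = 17 - 1 = 16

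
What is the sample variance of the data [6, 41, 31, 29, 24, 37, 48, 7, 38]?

211.5

Step 1: Compute the mean: (6 + 41 + 31 + 29 + 24 + 37 + 48 + 7 + 38) / 9 = 29
Step 2: Compute squared deviations from the mean:
  (6 - 29)^2 = 529
  (41 - 29)^2 = 144
  (31 - 29)^2 = 4
  (29 - 29)^2 = 0
  (24 - 29)^2 = 25
  (37 - 29)^2 = 64
  (48 - 29)^2 = 361
  (7 - 29)^2 = 484
  (38 - 29)^2 = 81
Step 3: Sum of squared deviations = 1692
Step 4: Sample variance = 1692 / 8 = 211.5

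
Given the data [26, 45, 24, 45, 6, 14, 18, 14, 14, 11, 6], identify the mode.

14

Step 1: Count the frequency of each value:
  6: appears 2 time(s)
  11: appears 1 time(s)
  14: appears 3 time(s)
  18: appears 1 time(s)
  24: appears 1 time(s)
  26: appears 1 time(s)
  45: appears 2 time(s)
Step 2: The value 14 appears most frequently (3 times).
Step 3: Mode = 14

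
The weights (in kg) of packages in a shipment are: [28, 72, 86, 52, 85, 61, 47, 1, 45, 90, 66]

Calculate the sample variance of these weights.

727.8727

Step 1: Compute the mean: (28 + 72 + 86 + 52 + 85 + 61 + 47 + 1 + 45 + 90 + 66) / 11 = 57.5455
Step 2: Compute squared deviations from the mean:
  (28 - 57.5455)^2 = 872.9339
  (72 - 57.5455)^2 = 208.9339
  (86 - 57.5455)^2 = 809.6612
  (52 - 57.5455)^2 = 30.7521
  (85 - 57.5455)^2 = 753.7521
  (61 - 57.5455)^2 = 11.9339
  (47 - 57.5455)^2 = 111.2066
  (1 - 57.5455)^2 = 3197.3884
  (45 - 57.5455)^2 = 157.3884
  (90 - 57.5455)^2 = 1053.2975
  (66 - 57.5455)^2 = 71.4793
Step 3: Sum of squared deviations = 7278.7273
Step 4: Sample variance = 7278.7273 / 10 = 727.8727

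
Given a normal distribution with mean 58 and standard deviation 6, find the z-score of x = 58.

0

Step 1: Recall the z-score formula: z = (x - mu) / sigma
Step 2: Substitute values: z = (58 - 58) / 6
Step 3: z = 0 / 6 = 0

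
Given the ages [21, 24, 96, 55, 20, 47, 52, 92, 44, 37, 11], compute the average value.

45.3636

Step 1: Sum all values: 21 + 24 + 96 + 55 + 20 + 47 + 52 + 92 + 44 + 37 + 11 = 499
Step 2: Count the number of values: n = 11
Step 3: Mean = sum / n = 499 / 11 = 45.3636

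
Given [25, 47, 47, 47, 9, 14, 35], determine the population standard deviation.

15.0523

Step 1: Compute the mean: 32
Step 2: Sum of squared deviations from the mean: 1586
Step 3: Population variance = 1586 / 7 = 226.5714
Step 4: Standard deviation = sqrt(226.5714) = 15.0523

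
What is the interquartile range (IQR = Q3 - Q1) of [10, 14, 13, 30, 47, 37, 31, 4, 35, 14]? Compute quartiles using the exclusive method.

23.25

Step 1: Sort the data: [4, 10, 13, 14, 14, 30, 31, 35, 37, 47]
Step 2: n = 10
Step 3: Using the exclusive quartile method:
  Q1 = 12.25
  Q2 (median) = 22
  Q3 = 35.5
  IQR = Q3 - Q1 = 35.5 - 12.25 = 23.25
Step 4: IQR = 23.25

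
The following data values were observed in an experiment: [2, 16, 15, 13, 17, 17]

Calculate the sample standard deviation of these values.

5.7504

Step 1: Compute the mean: 13.3333
Step 2: Sum of squared deviations from the mean: 165.3333
Step 3: Sample variance = 165.3333 / 5 = 33.0667
Step 4: Standard deviation = sqrt(33.0667) = 5.7504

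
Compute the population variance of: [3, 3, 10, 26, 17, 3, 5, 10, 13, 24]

66.24

Step 1: Compute the mean: (3 + 3 + 10 + 26 + 17 + 3 + 5 + 10 + 13 + 24) / 10 = 11.4
Step 2: Compute squared deviations from the mean:
  (3 - 11.4)^2 = 70.56
  (3 - 11.4)^2 = 70.56
  (10 - 11.4)^2 = 1.96
  (26 - 11.4)^2 = 213.16
  (17 - 11.4)^2 = 31.36
  (3 - 11.4)^2 = 70.56
  (5 - 11.4)^2 = 40.96
  (10 - 11.4)^2 = 1.96
  (13 - 11.4)^2 = 2.56
  (24 - 11.4)^2 = 158.76
Step 3: Sum of squared deviations = 662.4
Step 4: Population variance = 662.4 / 10 = 66.24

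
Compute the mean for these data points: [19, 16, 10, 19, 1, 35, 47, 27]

21.75

Step 1: Sum all values: 19 + 16 + 10 + 19 + 1 + 35 + 47 + 27 = 174
Step 2: Count the number of values: n = 8
Step 3: Mean = sum / n = 174 / 8 = 21.75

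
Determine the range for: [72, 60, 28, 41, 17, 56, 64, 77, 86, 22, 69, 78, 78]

69

Step 1: Identify the maximum value: max = 86
Step 2: Identify the minimum value: min = 17
Step 3: Range = max - min = 86 - 17 = 69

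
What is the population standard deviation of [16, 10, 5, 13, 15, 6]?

4.2197

Step 1: Compute the mean: 10.8333
Step 2: Sum of squared deviations from the mean: 106.8333
Step 3: Population variance = 106.8333 / 6 = 17.8056
Step 4: Standard deviation = sqrt(17.8056) = 4.2197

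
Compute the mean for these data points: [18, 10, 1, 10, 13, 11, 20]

11.8571

Step 1: Sum all values: 18 + 10 + 1 + 10 + 13 + 11 + 20 = 83
Step 2: Count the number of values: n = 7
Step 3: Mean = sum / n = 83 / 7 = 11.8571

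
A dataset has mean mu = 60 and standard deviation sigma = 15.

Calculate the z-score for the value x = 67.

0.4667

Step 1: Recall the z-score formula: z = (x - mu) / sigma
Step 2: Substitute values: z = (67 - 60) / 15
Step 3: z = 7 / 15 = 0.4667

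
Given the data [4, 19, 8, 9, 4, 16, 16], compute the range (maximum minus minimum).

15

Step 1: Identify the maximum value: max = 19
Step 2: Identify the minimum value: min = 4
Step 3: Range = max - min = 19 - 4 = 15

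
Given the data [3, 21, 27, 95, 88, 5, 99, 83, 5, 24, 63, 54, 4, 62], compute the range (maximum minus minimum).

96

Step 1: Identify the maximum value: max = 99
Step 2: Identify the minimum value: min = 3
Step 3: Range = max - min = 99 - 3 = 96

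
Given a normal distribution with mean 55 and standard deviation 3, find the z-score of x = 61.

2

Step 1: Recall the z-score formula: z = (x - mu) / sigma
Step 2: Substitute values: z = (61 - 55) / 3
Step 3: z = 6 / 3 = 2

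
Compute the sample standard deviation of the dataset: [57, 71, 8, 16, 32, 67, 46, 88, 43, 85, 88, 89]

28.6785

Step 1: Compute the mean: 57.5
Step 2: Sum of squared deviations from the mean: 9047
Step 3: Sample variance = 9047 / 11 = 822.4545
Step 4: Standard deviation = sqrt(822.4545) = 28.6785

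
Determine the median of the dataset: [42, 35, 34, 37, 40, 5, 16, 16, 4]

34

Step 1: Sort the data in ascending order: [4, 5, 16, 16, 34, 35, 37, 40, 42]
Step 2: The number of values is n = 9.
Step 3: Since n is odd, the median is the middle value at position 5: 34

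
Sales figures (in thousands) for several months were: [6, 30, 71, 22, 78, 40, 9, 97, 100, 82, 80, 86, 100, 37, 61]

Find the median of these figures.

71

Step 1: Sort the data in ascending order: [6, 9, 22, 30, 37, 40, 61, 71, 78, 80, 82, 86, 97, 100, 100]
Step 2: The number of values is n = 15.
Step 3: Since n is odd, the median is the middle value at position 8: 71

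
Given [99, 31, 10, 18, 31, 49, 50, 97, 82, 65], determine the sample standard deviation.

31.8043

Step 1: Compute the mean: 53.2
Step 2: Sum of squared deviations from the mean: 9103.6
Step 3: Sample variance = 9103.6 / 9 = 1011.5111
Step 4: Standard deviation = sqrt(1011.5111) = 31.8043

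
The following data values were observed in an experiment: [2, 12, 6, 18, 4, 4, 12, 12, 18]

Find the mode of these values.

12

Step 1: Count the frequency of each value:
  2: appears 1 time(s)
  4: appears 2 time(s)
  6: appears 1 time(s)
  12: appears 3 time(s)
  18: appears 2 time(s)
Step 2: The value 12 appears most frequently (3 times).
Step 3: Mode = 12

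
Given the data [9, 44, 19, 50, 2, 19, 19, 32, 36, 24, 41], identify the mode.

19

Step 1: Count the frequency of each value:
  2: appears 1 time(s)
  9: appears 1 time(s)
  19: appears 3 time(s)
  24: appears 1 time(s)
  32: appears 1 time(s)
  36: appears 1 time(s)
  41: appears 1 time(s)
  44: appears 1 time(s)
  50: appears 1 time(s)
Step 2: The value 19 appears most frequently (3 times).
Step 3: Mode = 19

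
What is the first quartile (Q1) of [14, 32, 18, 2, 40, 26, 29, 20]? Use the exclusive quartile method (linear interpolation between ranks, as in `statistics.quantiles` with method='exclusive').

15

Step 1: Sort the data: [2, 14, 18, 20, 26, 29, 32, 40]
Step 2: n = 8
Step 3: Using the exclusive quartile method:
  Q1 = 15
  Q2 (median) = 23
  Q3 = 31.25
  IQR = Q3 - Q1 = 31.25 - 15 = 16.25
Step 4: Q1 = 15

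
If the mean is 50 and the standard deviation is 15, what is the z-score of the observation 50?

0

Step 1: Recall the z-score formula: z = (x - mu) / sigma
Step 2: Substitute values: z = (50 - 50) / 15
Step 3: z = 0 / 15 = 0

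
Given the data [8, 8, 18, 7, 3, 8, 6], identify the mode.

8

Step 1: Count the frequency of each value:
  3: appears 1 time(s)
  6: appears 1 time(s)
  7: appears 1 time(s)
  8: appears 3 time(s)
  18: appears 1 time(s)
Step 2: The value 8 appears most frequently (3 times).
Step 3: Mode = 8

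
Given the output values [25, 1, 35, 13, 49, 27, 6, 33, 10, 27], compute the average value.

22.6

Step 1: Sum all values: 25 + 1 + 35 + 13 + 49 + 27 + 6 + 33 + 10 + 27 = 226
Step 2: Count the number of values: n = 10
Step 3: Mean = sum / n = 226 / 10 = 22.6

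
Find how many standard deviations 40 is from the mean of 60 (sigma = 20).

-1

Step 1: Recall the z-score formula: z = (x - mu) / sigma
Step 2: Substitute values: z = (40 - 60) / 20
Step 3: z = -20 / 20 = -1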